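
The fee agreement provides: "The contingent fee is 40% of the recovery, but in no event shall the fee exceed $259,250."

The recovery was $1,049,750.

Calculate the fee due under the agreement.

40% of $1,049,750 = $419,900.00
That exceeds the $259,250 cap, so the fee is capped at $259,250.

$259,250.00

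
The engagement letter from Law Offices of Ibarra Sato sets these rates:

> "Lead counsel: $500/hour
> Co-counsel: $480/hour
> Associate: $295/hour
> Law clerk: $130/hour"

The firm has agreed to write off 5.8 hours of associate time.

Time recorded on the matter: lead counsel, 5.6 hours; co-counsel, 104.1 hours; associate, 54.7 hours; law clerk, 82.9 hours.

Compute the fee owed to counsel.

Lead counsel: 5.6 × $500 = $2,800.00
Co-counsel: 104.1 × $480 = $49,968.00
Associate: 54.7 × $295 = $16,136.50
Law clerk: 82.9 × $130 = $10,777.00
Subtotal: $79,681.50
Write-off: 5.8 × $295 = $1,711.00
Total: $79,681.50 − $1,711.00 = $77,970.50

$77,970.50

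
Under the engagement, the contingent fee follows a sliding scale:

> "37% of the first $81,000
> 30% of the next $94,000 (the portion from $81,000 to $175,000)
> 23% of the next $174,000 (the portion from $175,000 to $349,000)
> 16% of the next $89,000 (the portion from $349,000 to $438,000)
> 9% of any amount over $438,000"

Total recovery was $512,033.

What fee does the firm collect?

First $81,000 at 37% = $29,970.00
Next $94,000 at 30% = $28,200.00
Next $174,000 at 23% = $40,020.00
Next $89,000 at 16% = $14,240.00
Remaining $74,033 at 9% = $6,662.97
Fee: $29,970.00 + $28,200.00 + $40,020.00 + $14,240.00 + $6,662.97 = $119,092.97

$119,092.97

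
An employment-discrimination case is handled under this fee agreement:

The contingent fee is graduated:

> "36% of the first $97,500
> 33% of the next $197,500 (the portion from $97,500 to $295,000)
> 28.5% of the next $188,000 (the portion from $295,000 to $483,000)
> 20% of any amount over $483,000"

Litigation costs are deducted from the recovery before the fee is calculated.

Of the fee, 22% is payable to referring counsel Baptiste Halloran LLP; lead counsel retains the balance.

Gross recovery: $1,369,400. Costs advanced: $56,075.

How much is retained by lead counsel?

$249,537.60

Fee base (net of costs): $1,369,400 − $56,075 = $1,313,325
First $97,500 at 36% = $35,100.00
Next $197,500 at 33% = $65,175.00
Next $188,000 at 28.5% = $53,580.00
Remaining $830,325 at 20% = $166,065.00
Fee: $35,100.00 + $65,175.00 + $53,580.00 + $166,065.00 = $319,920.00
Referral share: 22% of $319,920.00 = $70,382.40; lead counsel retains $319,920.00 − $70,382.40 = $249,537.60.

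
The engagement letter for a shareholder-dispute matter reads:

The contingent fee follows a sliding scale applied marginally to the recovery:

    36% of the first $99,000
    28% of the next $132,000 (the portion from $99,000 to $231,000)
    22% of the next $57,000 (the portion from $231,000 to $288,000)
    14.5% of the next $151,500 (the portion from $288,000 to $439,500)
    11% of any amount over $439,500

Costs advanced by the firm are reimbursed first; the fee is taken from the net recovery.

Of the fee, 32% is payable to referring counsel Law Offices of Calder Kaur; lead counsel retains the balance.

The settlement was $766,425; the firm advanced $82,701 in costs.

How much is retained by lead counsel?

Fee base (net of costs): $766,425 − $82,701 = $683,724
First $99,000 at 36% = $35,640.00
Next $132,000 at 28% = $36,960.00
Next $57,000 at 22% = $12,540.00
Next $151,500 at 14.5% = $21,967.50
Remaining $244,224 at 11% = $26,864.64
Fee: $35,640.00 + $36,960.00 + $12,540.00 + $21,967.50 + $26,864.64 = $133,972.14
Referral share: 32% of $133,972.14 = $42,871.08; lead counsel retains $133,972.14 − $42,871.08 = $91,101.06.

$91,101.06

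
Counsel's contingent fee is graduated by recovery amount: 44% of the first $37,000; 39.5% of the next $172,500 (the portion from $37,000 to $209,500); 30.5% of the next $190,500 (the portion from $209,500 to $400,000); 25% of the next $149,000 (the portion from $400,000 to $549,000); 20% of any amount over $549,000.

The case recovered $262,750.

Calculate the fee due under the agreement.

First $37,000 at 44% = $16,280.00
Next $172,500 at 39.5% = $68,137.50
Remaining $53,250 at 30.5% = $16,241.25
Fee: $16,280.00 + $68,137.50 + $16,241.25 = $100,658.75

$100,658.75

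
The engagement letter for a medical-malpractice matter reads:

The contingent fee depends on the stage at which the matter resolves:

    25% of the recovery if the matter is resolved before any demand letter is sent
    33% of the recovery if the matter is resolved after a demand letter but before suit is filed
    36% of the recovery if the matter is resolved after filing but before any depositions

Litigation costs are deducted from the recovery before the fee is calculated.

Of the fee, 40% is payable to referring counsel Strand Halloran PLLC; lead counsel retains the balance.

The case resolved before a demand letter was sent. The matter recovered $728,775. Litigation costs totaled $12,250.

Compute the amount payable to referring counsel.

Fee base (net of costs): $728,775 − $12,250 = $716,525
The matter resolved before a demand letter was sent, so the 25% rate applies.
$716,525 × 25% = $179,131.25
Referral share: 40% of $179,131.25 = $71,652.50; lead counsel retains $179,131.25 − $71,652.50 = $107,478.75.

$71,652.50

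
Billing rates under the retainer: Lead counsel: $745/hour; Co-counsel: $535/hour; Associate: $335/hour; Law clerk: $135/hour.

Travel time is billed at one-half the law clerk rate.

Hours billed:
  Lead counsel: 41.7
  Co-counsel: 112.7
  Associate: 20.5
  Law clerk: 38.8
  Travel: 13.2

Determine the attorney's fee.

Lead counsel: 41.7 × $745 = $31,066.50
Co-counsel: 112.7 × $535 = $60,294.50
Associate: 20.5 × $335 = $6,867.50
Law clerk: 38.8 × $135 = $5,238.00
Subtotal: $31,066.50 + $60,294.50 + $6,867.50 + $5,238.00 = $103,466.50
Travel: 13.2 × ($135 ÷ 2) = 13.2 × $67.50 = $891.00
Total: $103,466.50 + $891.00 = $104,357.50

$104,357.50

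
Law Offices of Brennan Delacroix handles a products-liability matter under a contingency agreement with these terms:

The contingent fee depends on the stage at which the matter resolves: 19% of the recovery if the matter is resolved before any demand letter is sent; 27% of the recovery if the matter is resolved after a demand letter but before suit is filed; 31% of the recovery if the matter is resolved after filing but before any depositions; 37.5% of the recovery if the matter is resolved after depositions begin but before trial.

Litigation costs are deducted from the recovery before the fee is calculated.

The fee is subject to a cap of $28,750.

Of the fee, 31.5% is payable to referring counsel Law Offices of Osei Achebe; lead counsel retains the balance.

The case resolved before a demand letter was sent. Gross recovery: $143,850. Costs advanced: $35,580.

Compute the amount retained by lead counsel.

Fee base (net of costs): $143,850 − $35,580 = $108,270
The matter resolved before a demand letter was sent, so the 19% rate applies.
$108,270 × 19% = $20,571.30
$20,571.30 is under the $28,750 cap.
Referral share: 31.5% of $20,571.30 = $6,479.96; lead counsel retains $20,571.30 − $6,479.96 = $14,091.34.

$14,091.34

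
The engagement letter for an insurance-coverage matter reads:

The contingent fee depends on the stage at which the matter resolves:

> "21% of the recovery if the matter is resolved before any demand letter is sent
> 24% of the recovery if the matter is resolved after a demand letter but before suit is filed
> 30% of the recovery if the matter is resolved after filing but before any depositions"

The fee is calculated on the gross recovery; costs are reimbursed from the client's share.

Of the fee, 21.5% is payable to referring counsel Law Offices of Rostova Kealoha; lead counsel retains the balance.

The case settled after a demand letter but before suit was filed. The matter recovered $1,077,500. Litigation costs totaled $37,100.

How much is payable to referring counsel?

$55,599.00

Fee base is the gross recovery, $1,077,500; costs are reimbursed separately.
The matter settled after a demand letter but before suit was filed, so the 24% rate applies.
$1,077,500 × 24% = $258,600.00
Referral share: 21.5% of $258,600.00 = $55,599.00; lead counsel retains $258,600.00 − $55,599.00 = $203,001.00.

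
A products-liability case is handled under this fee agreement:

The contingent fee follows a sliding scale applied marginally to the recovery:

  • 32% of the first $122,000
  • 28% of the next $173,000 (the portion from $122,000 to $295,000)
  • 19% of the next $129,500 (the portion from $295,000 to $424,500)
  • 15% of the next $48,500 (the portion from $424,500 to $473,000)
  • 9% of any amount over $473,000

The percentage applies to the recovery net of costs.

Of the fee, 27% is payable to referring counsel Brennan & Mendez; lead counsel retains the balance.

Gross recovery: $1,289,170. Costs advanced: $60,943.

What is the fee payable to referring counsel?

$50,579.22

Fee base (net of costs): $1,289,170 − $60,943 = $1,228,227
First $122,000 at 32% = $39,040.00
Next $173,000 at 28% = $48,440.00
Next $129,500 at 19% = $24,605.00
Next $48,500 at 15% = $7,275.00
Remaining $755,227 at 9% = $67,970.43
Fee: $39,040.00 + $48,440.00 + $24,605.00 + $7,275.00 + $67,970.43 = $187,330.43
Referral share: 27% of $187,330.43 = $50,579.22; lead counsel retains $187,330.43 − $50,579.22 = $136,751.21.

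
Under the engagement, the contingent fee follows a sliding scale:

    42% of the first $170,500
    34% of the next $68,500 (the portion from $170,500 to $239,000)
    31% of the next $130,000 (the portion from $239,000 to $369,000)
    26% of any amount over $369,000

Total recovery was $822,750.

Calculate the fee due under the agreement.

First $170,500 at 42% = $71,610.00
Next $68,500 at 34% = $23,290.00
Next $130,000 at 31% = $40,300.00
Remaining $453,750 at 26% = $117,975.00
Fee: $71,610.00 + $23,290.00 + $40,300.00 + $117,975.00 = $253,175.00

$253,175.00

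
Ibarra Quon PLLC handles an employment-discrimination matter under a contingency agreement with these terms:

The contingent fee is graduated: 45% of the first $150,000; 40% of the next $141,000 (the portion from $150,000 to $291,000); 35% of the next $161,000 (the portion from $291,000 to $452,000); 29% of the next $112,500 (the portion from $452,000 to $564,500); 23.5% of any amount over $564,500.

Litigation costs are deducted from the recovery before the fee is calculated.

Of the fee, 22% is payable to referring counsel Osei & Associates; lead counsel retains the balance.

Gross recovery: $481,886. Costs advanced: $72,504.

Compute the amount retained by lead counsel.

Fee base (net of costs): $481,886 − $72,504 = $409,382
First $150,000 at 45% = $67,500.00
Next $141,000 at 40% = $56,400.00
Remaining $118,382 at 35% = $41,433.70
Fee: $67,500.00 + $56,400.00 + $41,433.70 = $165,333.70
Referral share: 22% of $165,333.70 = $36,373.41; lead counsel retains $165,333.70 − $36,373.41 = $128,960.29.

$128,960.29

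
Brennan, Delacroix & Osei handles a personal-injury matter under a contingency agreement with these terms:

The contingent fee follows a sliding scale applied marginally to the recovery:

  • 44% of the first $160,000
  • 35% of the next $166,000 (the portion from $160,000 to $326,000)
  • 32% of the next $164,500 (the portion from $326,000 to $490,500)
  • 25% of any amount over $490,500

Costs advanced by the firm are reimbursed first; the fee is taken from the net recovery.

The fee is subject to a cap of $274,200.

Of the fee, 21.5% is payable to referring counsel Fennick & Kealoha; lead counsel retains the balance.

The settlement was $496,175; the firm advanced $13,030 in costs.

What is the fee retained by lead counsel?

$140,347.32

Fee base (net of costs): $496,175 − $13,030 = $483,145
First $160,000 at 44% = $70,400.00
Next $166,000 at 35% = $58,100.00
Remaining $157,145 at 32% = $50,286.40
Fee: $70,400.00 + $58,100.00 + $50,286.40 = $178,786.40
$178,786.40 is under the $274,200 cap.
Referral share: 21.5% of $178,786.40 = $38,439.08; lead counsel retains $178,786.40 − $38,439.08 = $140,347.32.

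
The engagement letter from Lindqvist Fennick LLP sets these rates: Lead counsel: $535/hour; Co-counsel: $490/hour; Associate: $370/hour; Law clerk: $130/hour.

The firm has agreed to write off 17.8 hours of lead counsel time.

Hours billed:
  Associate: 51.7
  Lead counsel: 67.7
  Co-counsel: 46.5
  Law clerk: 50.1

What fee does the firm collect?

$75,123.50

Lead counsel: 67.7 × $535 = $36,219.50
Co-counsel: 46.5 × $490 = $22,785.00
Associate: 51.7 × $370 = $19,129.00
Law clerk: 50.1 × $130 = $6,513.00
Subtotal: $84,646.50
Write-off: 17.8 × $535 = $9,523.00
Total: $84,646.50 − $9,523.00 = $75,123.50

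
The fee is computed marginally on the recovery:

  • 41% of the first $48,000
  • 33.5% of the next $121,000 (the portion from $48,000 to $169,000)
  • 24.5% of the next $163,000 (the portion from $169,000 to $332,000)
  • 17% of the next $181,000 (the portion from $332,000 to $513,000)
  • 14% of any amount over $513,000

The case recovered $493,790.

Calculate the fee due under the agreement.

First $48,000 at 41% = $19,680.00
Next $121,000 at 33.5% = $40,535.00
Next $163,000 at 24.5% = $39,935.00
Remaining $161,790 at 17% = $27,504.30
Fee: $19,680.00 + $40,535.00 + $39,935.00 + $27,504.30 = $127,654.30

$127,654.30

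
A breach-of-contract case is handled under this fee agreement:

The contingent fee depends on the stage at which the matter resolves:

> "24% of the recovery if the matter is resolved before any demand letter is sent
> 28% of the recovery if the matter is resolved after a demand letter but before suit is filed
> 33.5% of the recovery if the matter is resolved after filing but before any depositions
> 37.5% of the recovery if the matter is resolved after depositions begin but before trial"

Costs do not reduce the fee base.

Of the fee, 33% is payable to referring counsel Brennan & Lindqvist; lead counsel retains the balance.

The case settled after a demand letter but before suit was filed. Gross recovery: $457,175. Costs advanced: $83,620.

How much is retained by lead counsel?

$85,766.03

Fee base is the gross recovery, $457,175; costs are reimbursed separately.
The matter settled after a demand letter but before suit was filed, so the 28% rate applies.
$457,175 × 28% = $128,009.00
Referral share: 33% of $128,009.00 = $42,242.97; lead counsel retains $128,009.00 − $42,242.97 = $85,766.03.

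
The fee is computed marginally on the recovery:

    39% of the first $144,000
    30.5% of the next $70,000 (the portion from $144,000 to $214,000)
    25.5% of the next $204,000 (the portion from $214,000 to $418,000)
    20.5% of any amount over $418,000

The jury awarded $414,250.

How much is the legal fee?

$128,573.75

First $144,000 at 39% = $56,160.00
Next $70,000 at 30.5% = $21,350.00
Remaining $200,250 at 25.5% = $51,063.75
Fee: $56,160.00 + $21,350.00 + $51,063.75 = $128,573.75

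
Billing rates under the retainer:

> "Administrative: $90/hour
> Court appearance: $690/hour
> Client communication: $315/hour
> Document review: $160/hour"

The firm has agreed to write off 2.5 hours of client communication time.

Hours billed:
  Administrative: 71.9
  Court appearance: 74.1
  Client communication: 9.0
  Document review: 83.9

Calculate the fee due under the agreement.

Administrative: 71.9 × $90 = $6,471.00
Court appearance: 74.1 × $690 = $51,129.00
Client communication: 9.0 × $315 = $2,835.00
Document review: 83.9 × $160 = $13,424.00
Subtotal: $73,859.00
Write-off: 2.5 × $315 = $787.50
Total: $73,859.00 − $787.50 = $73,071.50

$73,071.50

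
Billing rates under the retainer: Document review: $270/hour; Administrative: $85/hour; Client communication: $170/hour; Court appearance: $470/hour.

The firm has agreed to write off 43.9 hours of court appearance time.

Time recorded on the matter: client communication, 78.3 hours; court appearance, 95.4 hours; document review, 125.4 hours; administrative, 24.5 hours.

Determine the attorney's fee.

Document review: 125.4 × $270 = $33,858.00
Administrative: 24.5 × $85 = $2,082.50
Client communication: 78.3 × $170 = $13,311.00
Court appearance: 95.4 × $470 = $44,838.00
Subtotal: $94,089.50
Write-off: 43.9 × $470 = $20,633.00
Total: $94,089.50 − $20,633.00 = $73,456.50

$73,456.50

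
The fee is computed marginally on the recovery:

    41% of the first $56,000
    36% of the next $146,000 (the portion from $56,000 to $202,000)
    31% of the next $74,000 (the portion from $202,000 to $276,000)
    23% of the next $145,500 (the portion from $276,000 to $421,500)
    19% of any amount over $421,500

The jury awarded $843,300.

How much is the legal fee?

$212,067.00

First $56,000 at 41% = $22,960.00
Next $146,000 at 36% = $52,560.00
Next $74,000 at 31% = $22,940.00
Next $145,500 at 23% = $33,465.00
Remaining $421,800 at 19% = $80,142.00
Fee: $22,960.00 + $52,560.00 + $22,940.00 + $33,465.00 + $80,142.00 = $212,067.00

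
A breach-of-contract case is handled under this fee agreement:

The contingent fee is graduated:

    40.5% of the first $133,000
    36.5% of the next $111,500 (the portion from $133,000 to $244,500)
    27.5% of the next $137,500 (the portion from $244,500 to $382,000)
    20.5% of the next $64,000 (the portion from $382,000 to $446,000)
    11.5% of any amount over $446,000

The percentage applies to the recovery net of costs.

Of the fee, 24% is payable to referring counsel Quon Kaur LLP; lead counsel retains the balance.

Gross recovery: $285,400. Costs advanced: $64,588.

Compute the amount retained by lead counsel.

$65,296.45

Fee base (net of costs): $285,400 − $64,588 = $220,812
First $133,000 at 40.5% = $53,865.00
Remaining $87,812 at 36.5% = $32,051.38
Fee: $53,865.00 + $32,051.38 = $85,916.38
Referral share: 24% of $85,916.38 = $20,619.93; lead counsel retains $85,916.38 − $20,619.93 = $65,296.45.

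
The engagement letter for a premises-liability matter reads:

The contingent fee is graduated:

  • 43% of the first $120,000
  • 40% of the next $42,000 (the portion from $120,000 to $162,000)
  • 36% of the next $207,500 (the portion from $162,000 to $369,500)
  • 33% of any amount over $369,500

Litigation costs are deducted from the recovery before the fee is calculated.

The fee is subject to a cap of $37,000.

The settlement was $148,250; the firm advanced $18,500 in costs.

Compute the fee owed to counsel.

Fee base (net of costs): $148,250 − $18,500 = $129,750
First $120,000 at 43% = $51,600.00
Remaining $9,750 at 40% = $3,900.00
Fee: $51,600.00 + $3,900.00 = $55,500.00
$55,500.00 exceeds the $37,000 cap, so the fee is capped at $37,000.00.

$37,000.00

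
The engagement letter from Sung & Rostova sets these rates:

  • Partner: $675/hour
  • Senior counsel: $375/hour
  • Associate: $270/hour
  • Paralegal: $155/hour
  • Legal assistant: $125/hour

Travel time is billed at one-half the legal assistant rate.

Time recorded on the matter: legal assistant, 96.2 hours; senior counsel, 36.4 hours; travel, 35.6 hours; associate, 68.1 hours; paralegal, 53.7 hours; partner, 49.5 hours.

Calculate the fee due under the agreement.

$88,023.00

Partner: 49.5 × $675 = $33,412.50
Senior counsel: 36.4 × $375 = $13,650.00
Associate: 68.1 × $270 = $18,387.00
Paralegal: 53.7 × $155 = $8,323.50
Legal assistant: 96.2 × $125 = $12,025.00
Subtotal: $33,412.50 + $13,650.00 + $18,387.00 + $8,323.50 + $12,025.00 = $85,798.00
Travel: 35.6 × ($125 ÷ 2) = 35.6 × $62.50 = $2,225.00
Total: $85,798.00 + $2,225.00 = $88,023.00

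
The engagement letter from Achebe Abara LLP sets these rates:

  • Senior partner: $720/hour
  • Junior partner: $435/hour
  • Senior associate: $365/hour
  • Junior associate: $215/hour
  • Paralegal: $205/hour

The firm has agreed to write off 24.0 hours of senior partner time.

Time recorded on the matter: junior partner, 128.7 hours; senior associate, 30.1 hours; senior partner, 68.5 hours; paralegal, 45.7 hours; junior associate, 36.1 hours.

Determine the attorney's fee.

$116,141.00

Senior partner: 68.5 × $720 = $49,320.00
Junior partner: 128.7 × $435 = $55,984.50
Senior associate: 30.1 × $365 = $10,986.50
Junior associate: 36.1 × $215 = $7,761.50
Paralegal: 45.7 × $205 = $9,368.50
Subtotal: $133,421.00
Write-off: 24.0 × $720 = $17,280.00
Total: $133,421.00 − $17,280.00 = $116,141.00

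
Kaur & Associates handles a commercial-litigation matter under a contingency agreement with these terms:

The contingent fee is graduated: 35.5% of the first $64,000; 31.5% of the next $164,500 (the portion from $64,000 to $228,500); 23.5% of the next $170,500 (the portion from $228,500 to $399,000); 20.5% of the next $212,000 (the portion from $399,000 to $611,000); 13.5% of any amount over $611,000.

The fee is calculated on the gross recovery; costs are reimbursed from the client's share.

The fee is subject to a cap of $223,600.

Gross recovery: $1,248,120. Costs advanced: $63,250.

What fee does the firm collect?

$223,600.00

Fee base is the gross recovery, $1,248,120; costs are reimbursed separately.
First $64,000 at 35.5% = $22,720.00
Next $164,500 at 31.5% = $51,817.50
Next $170,500 at 23.5% = $40,067.50
Next $212,000 at 20.5% = $43,460.00
Remaining $637,120 at 13.5% = $86,011.20
Fee: $22,720.00 + $51,817.50 + $40,067.50 + $43,460.00 + $86,011.20 = $244,076.20
$244,076.20 exceeds the $223,600 cap, so the fee is capped at $223,600.00.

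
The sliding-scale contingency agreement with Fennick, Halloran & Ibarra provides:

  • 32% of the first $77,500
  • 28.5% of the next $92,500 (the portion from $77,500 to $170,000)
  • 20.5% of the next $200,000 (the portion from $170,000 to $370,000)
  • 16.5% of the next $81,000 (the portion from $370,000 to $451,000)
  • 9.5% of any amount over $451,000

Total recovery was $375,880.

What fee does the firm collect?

$93,132.70

First $77,500 at 32% = $24,800.00
Next $92,500 at 28.5% = $26,362.50
Next $200,000 at 20.5% = $41,000.00
Remaining $5,880 at 16.5% = $970.20
Fee: $24,800.00 + $26,362.50 + $41,000.00 + $970.20 = $93,132.70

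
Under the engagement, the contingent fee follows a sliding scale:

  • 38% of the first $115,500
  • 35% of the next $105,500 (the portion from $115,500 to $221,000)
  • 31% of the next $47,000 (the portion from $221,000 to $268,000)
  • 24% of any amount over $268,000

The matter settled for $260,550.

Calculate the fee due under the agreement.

$93,075.50

First $115,500 at 38% = $43,890.00
Next $105,500 at 35% = $36,925.00
Remaining $39,550 at 31% = $12,260.50
Fee: $43,890.00 + $36,925.00 + $12,260.50 = $93,075.50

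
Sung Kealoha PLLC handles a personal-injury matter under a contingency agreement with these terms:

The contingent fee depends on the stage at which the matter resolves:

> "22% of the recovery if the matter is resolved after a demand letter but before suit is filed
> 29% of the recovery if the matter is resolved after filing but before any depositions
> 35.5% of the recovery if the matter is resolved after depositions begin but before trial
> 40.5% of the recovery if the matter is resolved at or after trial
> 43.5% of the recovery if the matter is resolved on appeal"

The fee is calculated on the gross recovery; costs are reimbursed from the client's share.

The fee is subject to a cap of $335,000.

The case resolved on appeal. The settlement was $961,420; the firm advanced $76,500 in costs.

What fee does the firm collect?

$335,000.00

Fee base is the gross recovery, $961,420; costs are reimbursed separately.
The matter resolved on appeal, so the 43.5% rate applies.
$961,420 × 43.5% = $418,217.70
$418,217.70 exceeds the $335,000 cap, so the fee is capped at $335,000.00.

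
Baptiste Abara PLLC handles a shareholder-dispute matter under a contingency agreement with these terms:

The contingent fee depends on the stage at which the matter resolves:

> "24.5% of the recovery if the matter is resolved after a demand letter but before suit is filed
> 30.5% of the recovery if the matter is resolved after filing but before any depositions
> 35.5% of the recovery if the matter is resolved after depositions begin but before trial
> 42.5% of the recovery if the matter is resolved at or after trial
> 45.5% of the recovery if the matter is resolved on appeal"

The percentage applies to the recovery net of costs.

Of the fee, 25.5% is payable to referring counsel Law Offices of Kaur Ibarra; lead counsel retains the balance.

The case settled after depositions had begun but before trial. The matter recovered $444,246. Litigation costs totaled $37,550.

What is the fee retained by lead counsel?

$107,560.92

Fee base (net of costs): $444,246 − $37,550 = $406,696
The matter settled after depositions had begun but before trial, so the 35.5% rate applies.
$406,696 × 35.5% = $144,377.08
Referral share: 25.5% of $144,377.08 = $36,816.16; lead counsel retains $144,377.08 − $36,816.16 = $107,560.92.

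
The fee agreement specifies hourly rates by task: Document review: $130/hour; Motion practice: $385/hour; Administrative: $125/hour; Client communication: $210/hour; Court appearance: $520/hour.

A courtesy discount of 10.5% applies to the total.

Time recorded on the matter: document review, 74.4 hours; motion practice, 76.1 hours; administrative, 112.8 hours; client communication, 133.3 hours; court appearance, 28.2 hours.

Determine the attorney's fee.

$85,676.11

Document review: 74.4 × $130 = $9,672.00
Motion practice: 76.1 × $385 = $29,298.50
Administrative: 112.8 × $125 = $14,100.00
Client communication: 133.3 × $210 = $27,993.00
Court appearance: 28.2 × $520 = $14,664.00
Subtotal: $95,727.50
Less 10.5% discount: −$10,051.39
Total: $95,727.50 − $10,051.39 = $85,676.11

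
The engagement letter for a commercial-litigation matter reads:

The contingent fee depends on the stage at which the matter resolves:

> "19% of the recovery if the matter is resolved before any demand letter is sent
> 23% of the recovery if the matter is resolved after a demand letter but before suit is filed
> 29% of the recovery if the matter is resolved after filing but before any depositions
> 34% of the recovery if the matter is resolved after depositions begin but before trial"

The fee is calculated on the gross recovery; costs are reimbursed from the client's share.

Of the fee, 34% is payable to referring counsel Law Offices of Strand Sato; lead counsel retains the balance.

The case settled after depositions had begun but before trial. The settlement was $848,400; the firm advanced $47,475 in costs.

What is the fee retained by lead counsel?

$190,380.96

Fee base is the gross recovery, $848,400; costs are reimbursed separately.
The matter settled after depositions had begun but before trial, so the 34% rate applies.
$848,400 × 34% = $288,456.00
Referral share: 34% of $288,456.00 = $98,075.04; lead counsel retains $288,456.00 − $98,075.04 = $190,380.96.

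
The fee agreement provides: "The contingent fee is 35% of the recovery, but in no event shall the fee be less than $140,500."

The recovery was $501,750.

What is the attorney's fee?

35% of $501,750 = $175,612.50
That exceeds the $140,500 minimum.

$175,612.50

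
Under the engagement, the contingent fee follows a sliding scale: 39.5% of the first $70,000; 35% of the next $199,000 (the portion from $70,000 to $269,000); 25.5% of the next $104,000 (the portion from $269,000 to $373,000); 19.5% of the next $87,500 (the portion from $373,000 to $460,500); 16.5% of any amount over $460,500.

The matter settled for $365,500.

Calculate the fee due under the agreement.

First $70,000 at 39.5% = $27,650.00
Next $199,000 at 35% = $69,650.00
Remaining $96,500 at 25.5% = $24,607.50
Fee: $27,650.00 + $69,650.00 + $24,607.50 = $121,907.50

$121,907.50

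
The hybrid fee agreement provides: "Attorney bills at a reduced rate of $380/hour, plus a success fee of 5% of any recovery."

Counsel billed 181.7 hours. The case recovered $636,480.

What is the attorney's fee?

Hourly: 181.7 × $380 = $69,046.00
Success fee: 5% of $636,480 = $31,824.00
Total: $69,046.00 + $31,824.00 = $100,870.00

$100,870.00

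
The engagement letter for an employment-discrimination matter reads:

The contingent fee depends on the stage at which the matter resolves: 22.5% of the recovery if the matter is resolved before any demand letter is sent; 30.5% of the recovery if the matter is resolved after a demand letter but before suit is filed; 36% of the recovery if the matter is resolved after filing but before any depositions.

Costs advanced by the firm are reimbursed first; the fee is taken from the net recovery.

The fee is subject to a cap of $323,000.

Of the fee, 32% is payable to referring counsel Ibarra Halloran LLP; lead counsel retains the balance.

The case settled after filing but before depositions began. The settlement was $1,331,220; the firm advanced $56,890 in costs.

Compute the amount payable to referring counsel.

$103,360.00

Fee base (net of costs): $1,331,220 − $56,890 = $1,274,330
The matter settled after filing but before depositions began, so the 36% rate applies.
$1,274,330 × 36% = $458,758.80
$458,758.80 exceeds the $323,000 cap, so the fee is capped at $323,000.00.
Referral share: 32% of $323,000.00 = $103,360.00; lead counsel retains $323,000.00 − $103,360.00 = $219,640.00.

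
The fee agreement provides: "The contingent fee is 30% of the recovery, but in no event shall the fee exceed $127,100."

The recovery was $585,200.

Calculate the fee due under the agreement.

$127,100.00

30% of $585,200 = $175,560.00
That exceeds the $127,100 cap, so the fee is capped at $127,100.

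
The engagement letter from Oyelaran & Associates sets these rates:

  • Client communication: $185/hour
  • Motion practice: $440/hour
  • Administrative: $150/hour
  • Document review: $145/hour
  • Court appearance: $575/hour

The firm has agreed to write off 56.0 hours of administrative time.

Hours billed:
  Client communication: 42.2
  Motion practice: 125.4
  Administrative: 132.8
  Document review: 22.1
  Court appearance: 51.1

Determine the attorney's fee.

$107,090.00

Client communication: 42.2 × $185 = $7,807.00
Motion practice: 125.4 × $440 = $55,176.00
Administrative: 132.8 × $150 = $19,920.00
Document review: 22.1 × $145 = $3,204.50
Court appearance: 51.1 × $575 = $29,382.50
Subtotal: $115,490.00
Write-off: 56.0 × $150 = $8,400.00
Total: $115,490.00 − $8,400.00 = $107,090.00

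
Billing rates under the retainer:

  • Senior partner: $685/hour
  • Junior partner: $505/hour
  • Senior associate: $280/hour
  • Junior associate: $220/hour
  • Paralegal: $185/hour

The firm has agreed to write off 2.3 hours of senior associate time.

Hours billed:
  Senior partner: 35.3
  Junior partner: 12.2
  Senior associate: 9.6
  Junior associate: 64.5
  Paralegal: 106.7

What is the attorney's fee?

$66,315.00

Senior partner: 35.3 × $685 = $24,180.50
Junior partner: 12.2 × $505 = $6,161.00
Senior associate: 9.6 × $280 = $2,688.00
Junior associate: 64.5 × $220 = $14,190.00
Paralegal: 106.7 × $185 = $19,739.50
Subtotal: $66,959.00
Write-off: 2.3 × $280 = $644.00
Total: $66,959.00 − $644.00 = $66,315.00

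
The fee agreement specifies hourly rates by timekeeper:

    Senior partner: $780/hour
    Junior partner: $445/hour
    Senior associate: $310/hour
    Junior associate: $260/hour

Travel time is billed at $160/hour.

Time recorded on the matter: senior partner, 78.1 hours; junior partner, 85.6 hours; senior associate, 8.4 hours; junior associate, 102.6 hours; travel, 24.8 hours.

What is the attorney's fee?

Senior partner: 78.1 × $780 = $60,918.00
Junior partner: 85.6 × $445 = $38,092.00
Senior associate: 8.4 × $310 = $2,604.00
Junior associate: 102.6 × $260 = $26,676.00
Subtotal: $60,918.00 + $38,092.00 + $2,604.00 + $26,676.00 = $128,290.00
Travel: 24.8 × $160 = $3,968.00
Total: $128,290.00 + $3,968.00 = $132,258.00

$132,258.00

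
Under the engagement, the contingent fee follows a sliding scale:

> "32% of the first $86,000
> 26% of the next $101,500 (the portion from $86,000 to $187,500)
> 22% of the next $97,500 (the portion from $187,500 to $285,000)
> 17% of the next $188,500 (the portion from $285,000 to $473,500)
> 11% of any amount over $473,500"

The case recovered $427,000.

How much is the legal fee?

$99,500.00

First $86,000 at 32% = $27,520.00
Next $101,500 at 26% = $26,390.00
Next $97,500 at 22% = $21,450.00
Remaining $142,000 at 17% = $24,140.00
Fee: $27,520.00 + $26,390.00 + $21,450.00 + $24,140.00 = $99,500.00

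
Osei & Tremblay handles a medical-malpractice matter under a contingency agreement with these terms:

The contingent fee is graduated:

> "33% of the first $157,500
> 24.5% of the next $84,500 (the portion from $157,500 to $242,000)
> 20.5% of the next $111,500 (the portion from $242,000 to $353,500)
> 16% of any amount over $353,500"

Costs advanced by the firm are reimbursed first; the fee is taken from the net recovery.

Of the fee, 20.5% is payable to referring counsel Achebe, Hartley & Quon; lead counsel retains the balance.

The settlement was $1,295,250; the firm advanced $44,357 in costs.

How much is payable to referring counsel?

$49,019.17

Fee base (net of costs): $1,295,250 − $44,357 = $1,250,893
First $157,500 at 33% = $51,975.00
Next $84,500 at 24.5% = $20,702.50
Next $111,500 at 20.5% = $22,857.50
Remaining $897,393 at 16% = $143,582.88
Fee: $51,975.00 + $20,702.50 + $22,857.50 + $143,582.88 = $239,117.88
Referral share: 20.5% of $239,117.88 = $49,019.17; lead counsel retains $239,117.88 − $49,019.17 = $190,098.71.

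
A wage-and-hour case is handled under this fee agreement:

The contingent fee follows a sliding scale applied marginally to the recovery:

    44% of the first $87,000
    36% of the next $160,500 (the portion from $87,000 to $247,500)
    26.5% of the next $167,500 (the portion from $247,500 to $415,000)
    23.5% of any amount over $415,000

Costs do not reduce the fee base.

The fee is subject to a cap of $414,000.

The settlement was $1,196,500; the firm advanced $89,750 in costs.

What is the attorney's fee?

$324,100.00

Fee base is the gross recovery, $1,196,500; costs are reimbursed separately.
First $87,000 at 44% = $38,280.00
Next $160,500 at 36% = $57,780.00
Next $167,500 at 26.5% = $44,387.50
Remaining $781,500 at 23.5% = $183,652.50
Fee: $38,280.00 + $57,780.00 + $44,387.50 + $183,652.50 = $324,100.00
$324,100.00 is under the $414,000 cap.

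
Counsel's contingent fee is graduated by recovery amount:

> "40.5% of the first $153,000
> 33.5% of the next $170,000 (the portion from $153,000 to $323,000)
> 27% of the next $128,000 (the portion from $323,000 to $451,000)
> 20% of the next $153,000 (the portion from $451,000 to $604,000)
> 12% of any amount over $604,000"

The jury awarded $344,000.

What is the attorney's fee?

First $153,000 at 40.5% = $61,965.00
Next $170,000 at 33.5% = $56,950.00
Remaining $21,000 at 27% = $5,670.00
Fee: $61,965.00 + $56,950.00 + $5,670.00 = $124,585.00

$124,585.00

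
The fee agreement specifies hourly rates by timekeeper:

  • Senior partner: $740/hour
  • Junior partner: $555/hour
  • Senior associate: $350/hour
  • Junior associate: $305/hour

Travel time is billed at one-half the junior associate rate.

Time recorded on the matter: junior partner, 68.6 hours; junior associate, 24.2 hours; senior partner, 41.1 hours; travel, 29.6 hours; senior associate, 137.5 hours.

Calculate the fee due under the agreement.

$128,507.00

Senior partner: 41.1 × $740 = $30,414.00
Junior partner: 68.6 × $555 = $38,073.00
Senior associate: 137.5 × $350 = $48,125.00
Junior associate: 24.2 × $305 = $7,381.00
Subtotal: $30,414.00 + $38,073.00 + $48,125.00 + $7,381.00 = $123,993.00
Travel: 29.6 × ($305 ÷ 2) = 29.6 × $152.50 = $4,514.00
Total: $123,993.00 + $4,514.00 = $128,507.00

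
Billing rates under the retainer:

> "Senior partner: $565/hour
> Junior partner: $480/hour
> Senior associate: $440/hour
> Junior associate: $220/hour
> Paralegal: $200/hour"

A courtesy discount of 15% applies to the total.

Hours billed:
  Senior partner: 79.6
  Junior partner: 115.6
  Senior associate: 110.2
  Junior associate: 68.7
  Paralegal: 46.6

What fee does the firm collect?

Senior partner: 79.6 × $565 = $44,974.00
Junior partner: 115.6 × $480 = $55,488.00
Senior associate: 110.2 × $440 = $48,488.00
Junior associate: 68.7 × $220 = $15,114.00
Paralegal: 46.6 × $200 = $9,320.00
Subtotal: $173,384.00
Less 15% discount: −$26,007.60
Total: $173,384.00 − $26,007.60 = $147,376.40

$147,376.40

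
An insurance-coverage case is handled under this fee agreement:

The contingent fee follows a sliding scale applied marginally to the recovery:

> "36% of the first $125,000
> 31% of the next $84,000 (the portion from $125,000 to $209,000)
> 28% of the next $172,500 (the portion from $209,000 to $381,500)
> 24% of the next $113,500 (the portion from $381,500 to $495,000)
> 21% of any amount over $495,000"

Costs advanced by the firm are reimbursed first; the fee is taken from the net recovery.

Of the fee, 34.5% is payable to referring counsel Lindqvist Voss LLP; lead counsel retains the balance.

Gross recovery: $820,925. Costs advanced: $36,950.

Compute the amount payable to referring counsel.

$71,506.34

Fee base (net of costs): $820,925 − $36,950 = $783,975
First $125,000 at 36% = $45,000.00
Next $84,000 at 31% = $26,040.00
Next $172,500 at 28% = $48,300.00
Next $113,500 at 24% = $27,240.00
Remaining $288,975 at 21% = $60,684.75
Fee: $45,000.00 + $26,040.00 + $48,300.00 + $27,240.00 + $60,684.75 = $207,264.75
Referral share: 34.5% of $207,264.75 = $71,506.34; lead counsel retains $207,264.75 − $71,506.34 = $135,758.41.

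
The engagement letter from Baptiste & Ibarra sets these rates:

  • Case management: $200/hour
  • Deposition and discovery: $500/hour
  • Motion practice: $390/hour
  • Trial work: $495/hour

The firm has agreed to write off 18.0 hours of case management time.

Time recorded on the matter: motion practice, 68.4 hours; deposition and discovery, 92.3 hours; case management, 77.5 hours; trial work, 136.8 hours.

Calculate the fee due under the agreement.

Case management: 77.5 × $200 = $15,500.00
Deposition and discovery: 92.3 × $500 = $46,150.00
Motion practice: 68.4 × $390 = $26,676.00
Trial work: 136.8 × $495 = $67,716.00
Subtotal: $156,042.00
Write-off: 18.0 × $200 = $3,600.00
Total: $156,042.00 − $3,600.00 = $152,442.00

$152,442.00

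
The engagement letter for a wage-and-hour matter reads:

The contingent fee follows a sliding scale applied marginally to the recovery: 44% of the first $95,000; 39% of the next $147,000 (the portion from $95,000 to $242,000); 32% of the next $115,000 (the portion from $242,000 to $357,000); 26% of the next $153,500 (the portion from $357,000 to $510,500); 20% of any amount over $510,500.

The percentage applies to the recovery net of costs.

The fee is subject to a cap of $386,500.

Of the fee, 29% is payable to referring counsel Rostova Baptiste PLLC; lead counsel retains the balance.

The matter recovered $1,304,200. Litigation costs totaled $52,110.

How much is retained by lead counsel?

Fee base (net of costs): $1,304,200 − $52,110 = $1,252,090
First $95,000 at 44% = $41,800.00
Next $147,000 at 39% = $57,330.00
Next $115,000 at 32% = $36,800.00
Next $153,500 at 26% = $39,910.00
Remaining $741,590 at 20% = $148,318.00
Fee: $41,800.00 + $57,330.00 + $36,800.00 + $39,910.00 + $148,318.00 = $324,158.00
$324,158.00 is under the $386,500 cap.
Referral share: 29% of $324,158.00 = $94,005.82; lead counsel retains $324,158.00 − $94,005.82 = $230,152.18.

$230,152.18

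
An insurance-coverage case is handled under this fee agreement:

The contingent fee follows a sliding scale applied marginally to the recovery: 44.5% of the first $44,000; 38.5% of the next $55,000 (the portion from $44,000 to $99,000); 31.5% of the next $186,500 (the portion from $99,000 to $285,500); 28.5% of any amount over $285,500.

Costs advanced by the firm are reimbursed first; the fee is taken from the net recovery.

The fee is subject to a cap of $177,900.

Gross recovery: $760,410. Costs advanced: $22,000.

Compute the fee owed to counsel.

$177,900.00

Fee base (net of costs): $760,410 − $22,000 = $738,410
First $44,000 at 44.5% = $19,580.00
Next $55,000 at 38.5% = $21,175.00
Next $186,500 at 31.5% = $58,747.50
Remaining $452,910 at 28.5% = $129,079.35
Fee: $19,580.00 + $21,175.00 + $58,747.50 + $129,079.35 = $228,581.85
$228,581.85 exceeds the $177,900 cap, so the fee is capped at $177,900.00.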